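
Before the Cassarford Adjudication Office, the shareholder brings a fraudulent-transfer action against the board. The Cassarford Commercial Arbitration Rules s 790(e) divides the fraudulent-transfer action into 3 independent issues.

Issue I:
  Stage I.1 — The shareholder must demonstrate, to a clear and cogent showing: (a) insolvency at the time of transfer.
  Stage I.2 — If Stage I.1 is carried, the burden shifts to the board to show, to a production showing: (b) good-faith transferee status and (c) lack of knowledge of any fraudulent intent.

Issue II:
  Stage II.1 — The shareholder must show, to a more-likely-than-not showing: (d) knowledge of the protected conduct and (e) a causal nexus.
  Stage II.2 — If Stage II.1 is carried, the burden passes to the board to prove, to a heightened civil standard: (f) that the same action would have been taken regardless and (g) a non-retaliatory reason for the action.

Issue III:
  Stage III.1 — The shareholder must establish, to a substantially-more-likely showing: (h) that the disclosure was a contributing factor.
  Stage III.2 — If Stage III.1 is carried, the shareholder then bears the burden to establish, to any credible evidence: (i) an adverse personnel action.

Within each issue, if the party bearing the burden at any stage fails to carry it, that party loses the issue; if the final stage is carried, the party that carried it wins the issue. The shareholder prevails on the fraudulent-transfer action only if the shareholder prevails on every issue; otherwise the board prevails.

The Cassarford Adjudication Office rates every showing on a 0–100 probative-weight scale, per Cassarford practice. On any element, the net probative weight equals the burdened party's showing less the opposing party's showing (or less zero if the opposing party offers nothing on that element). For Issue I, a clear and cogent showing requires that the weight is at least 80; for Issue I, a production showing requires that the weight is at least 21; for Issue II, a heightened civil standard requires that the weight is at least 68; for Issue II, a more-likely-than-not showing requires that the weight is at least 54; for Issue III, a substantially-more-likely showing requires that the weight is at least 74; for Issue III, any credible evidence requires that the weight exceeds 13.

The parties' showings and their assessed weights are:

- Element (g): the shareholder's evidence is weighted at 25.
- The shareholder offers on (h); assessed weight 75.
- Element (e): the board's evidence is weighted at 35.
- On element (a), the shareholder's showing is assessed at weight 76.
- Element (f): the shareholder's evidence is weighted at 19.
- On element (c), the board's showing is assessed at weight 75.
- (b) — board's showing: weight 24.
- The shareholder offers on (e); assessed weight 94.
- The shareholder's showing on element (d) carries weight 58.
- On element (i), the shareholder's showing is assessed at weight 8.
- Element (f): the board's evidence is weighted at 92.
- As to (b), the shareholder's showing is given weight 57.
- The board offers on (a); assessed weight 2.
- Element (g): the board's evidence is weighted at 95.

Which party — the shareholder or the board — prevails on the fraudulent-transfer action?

— Issue I —
At Stage I.1 the shareholder must meet a clear and cogent showing (weight is at least 80): on (a) the weight is 76 less the opposing 2 gives net 74, < 80, so (a) does not meet the standard.
  Stage I.1 not carried; the shareholder fails its burden.
The analysis ends at Stage I.1; the board prevails on this issue.
— Issue II —
Stage II.1 — burden on shareholder; standard: a more-likely-than-not showing (weight is at least 54).
    (d): 58 ≥ 54 [met]
    (e): 94 − 35 = 59 ≥ 54 [met]
  All elements met. The burden passes to the board.
Stage II.2 — burden on board; standard: a heightened civil standard (weight is at least 68).
    (f): 92 − 19 = 73 ≥ 68 [met]
    (g): 95 − 25 = 70 ≥ 68 [met]
  All elements met at the final stage.
All stages carried — the board prevails on this issue.
— Issue III —
Stage III.1 (shareholder, a substantially-more-likely showing, weight is at least 74): (h) 75 ≥ 74 — meets.
  Stage III.1 is satisfied; the shareholder continues to bear the burden.
Stage III.2 (shareholder, any credible evidence, weight exceeds 13): (i) 8 ≤ 13 — fails.
  Stage III.2 not carried; the shareholder fails its burden.
The analysis ends at Stage III.2; the board prevails on this issue.
Per-issue: Issue I → board; Issue II → board; Issue III → board. The shareholder must prevail on every issue; overall, the board prevails.

board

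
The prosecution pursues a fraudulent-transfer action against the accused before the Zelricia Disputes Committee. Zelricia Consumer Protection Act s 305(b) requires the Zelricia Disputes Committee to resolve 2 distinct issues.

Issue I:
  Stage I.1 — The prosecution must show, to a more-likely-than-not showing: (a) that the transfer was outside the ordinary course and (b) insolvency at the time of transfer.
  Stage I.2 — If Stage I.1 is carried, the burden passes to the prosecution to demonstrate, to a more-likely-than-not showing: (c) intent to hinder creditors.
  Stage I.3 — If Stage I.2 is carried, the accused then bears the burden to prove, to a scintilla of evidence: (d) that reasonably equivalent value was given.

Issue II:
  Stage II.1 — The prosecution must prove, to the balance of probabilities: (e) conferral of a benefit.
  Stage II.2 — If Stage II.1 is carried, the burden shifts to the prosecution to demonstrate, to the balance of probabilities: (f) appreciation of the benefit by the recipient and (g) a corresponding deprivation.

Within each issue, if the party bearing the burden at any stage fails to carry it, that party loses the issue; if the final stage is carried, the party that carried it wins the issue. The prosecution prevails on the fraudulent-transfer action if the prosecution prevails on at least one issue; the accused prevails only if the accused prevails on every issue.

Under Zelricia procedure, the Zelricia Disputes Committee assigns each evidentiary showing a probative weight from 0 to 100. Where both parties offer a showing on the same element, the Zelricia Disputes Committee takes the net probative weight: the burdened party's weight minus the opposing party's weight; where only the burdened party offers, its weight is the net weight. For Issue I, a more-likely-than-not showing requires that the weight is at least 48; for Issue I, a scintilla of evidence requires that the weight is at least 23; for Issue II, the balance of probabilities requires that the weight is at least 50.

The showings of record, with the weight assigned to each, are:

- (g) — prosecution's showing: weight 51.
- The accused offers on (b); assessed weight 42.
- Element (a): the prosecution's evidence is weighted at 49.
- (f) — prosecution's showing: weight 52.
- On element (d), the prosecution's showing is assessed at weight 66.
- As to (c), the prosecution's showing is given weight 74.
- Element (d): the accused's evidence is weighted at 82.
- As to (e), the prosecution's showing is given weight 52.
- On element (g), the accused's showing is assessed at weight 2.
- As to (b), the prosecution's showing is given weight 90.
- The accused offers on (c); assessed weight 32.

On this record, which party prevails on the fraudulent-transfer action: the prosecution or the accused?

— Issue I —
At Stage I.1 the prosecution must meet a more-likely-than-not showing (weight is at least 48): on (a) the weight is 49, ≥ 48, so (a) meets the standard; on (b) the weight is 90 less the opposing 42 gives net 48, which does reach 48, so (b) meets the standard.
  All elements met. The prosecution retains the burden for Stage I.2.
At Stage I.2 the prosecution must meet a more-likely-than-not showing (weight is at least 48): on (c) the weight is 74 less the opposing 32 gives net 42, which does not reach 48, so (c) does not meet the standard.
  Not every element is met, so the prosecution fails to carry Stage I.2.
So the accused prevails on this issue.
— Issue II —
Stage II.1 — burden on prosecution; standard: the balance of probabilities (weight is at least 50).
    (e): 52 ≥ 50 [met]
  Stage II.1 is satisfied; the prosecution continues to bear the burden.
Stage II.2 — burden on prosecution; standard: the balance of probabilities (weight is at least 50).
    (f): 52 ≥ 50 [met]
    (g): 51 − 2 = 49 < 50 [not met]
  Not every element is met, so the prosecution fails to carry Stage II.2.
The analysis ends at Stage II.2; the accused prevails on this issue.
Per-issue: Issue I → accused; Issue II → accused. The prosecution must prevail on at least one issue; overall, the accused prevails.

accused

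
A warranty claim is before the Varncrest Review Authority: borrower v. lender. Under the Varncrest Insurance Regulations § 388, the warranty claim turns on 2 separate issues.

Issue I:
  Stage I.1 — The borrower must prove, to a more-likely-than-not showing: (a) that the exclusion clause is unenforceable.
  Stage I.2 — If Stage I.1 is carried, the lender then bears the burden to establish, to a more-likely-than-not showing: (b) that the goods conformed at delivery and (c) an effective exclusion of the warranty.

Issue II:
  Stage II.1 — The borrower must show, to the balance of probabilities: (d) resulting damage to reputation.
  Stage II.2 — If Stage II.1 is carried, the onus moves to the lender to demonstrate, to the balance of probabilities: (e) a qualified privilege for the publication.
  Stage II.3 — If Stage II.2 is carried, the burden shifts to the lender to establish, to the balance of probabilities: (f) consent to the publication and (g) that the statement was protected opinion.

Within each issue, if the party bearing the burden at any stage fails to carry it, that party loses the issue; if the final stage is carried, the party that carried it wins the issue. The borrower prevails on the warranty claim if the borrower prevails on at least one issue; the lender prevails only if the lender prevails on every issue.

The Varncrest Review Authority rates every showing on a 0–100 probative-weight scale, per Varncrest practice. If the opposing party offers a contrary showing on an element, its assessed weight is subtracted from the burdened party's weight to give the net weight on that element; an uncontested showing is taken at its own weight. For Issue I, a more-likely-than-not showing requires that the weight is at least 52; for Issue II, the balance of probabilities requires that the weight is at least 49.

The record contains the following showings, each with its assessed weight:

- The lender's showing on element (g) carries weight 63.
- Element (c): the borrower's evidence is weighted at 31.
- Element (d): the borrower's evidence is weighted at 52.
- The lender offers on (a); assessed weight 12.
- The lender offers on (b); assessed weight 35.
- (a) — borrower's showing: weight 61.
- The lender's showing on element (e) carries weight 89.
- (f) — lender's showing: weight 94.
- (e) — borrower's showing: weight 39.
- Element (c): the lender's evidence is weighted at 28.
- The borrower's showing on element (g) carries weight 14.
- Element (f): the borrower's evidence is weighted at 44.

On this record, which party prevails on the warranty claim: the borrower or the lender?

lender

— Issue I —
At Stage I.1 the borrower must meet a more-likely-than-not showing (weight is at least 52): on (a) the weight is 61 less the opposing 12 gives net 49, < 52, so (a) does not meet the standard.
  The borrower does not carry Stage I.1.
So the lender prevails on this issue.
— Issue II —
Stage II.1 — burden on borrower; standard: the balance of probabilities (weight is at least 49).
    (d): 52 ≥ 49 [met]
  The borrower carries Stage II.1; the lender now bears the burden.
Stage II.2 — burden on lender; standard: the balance of probabilities (weight is at least 49).
    (e): 89 − 39 = 50 ≥ 49 [met]
  Stage II.2 carried; the burden remains with the lender.
Stage II.3 — burden on lender; standard: the balance of probabilities (weight is at least 49).
    (f): 94 − 44 = 50 ≥ 49 [met]
    (g): 63 − 14 = 49 ≥ 49 [met]
  Stage II.3 carried; the final stage is satisfied.
All stages carried — the lender prevails on this issue.
Per-issue: Issue I → lender; Issue II → lender. The borrower must prevail on at least one issue; overall, the lender prevails.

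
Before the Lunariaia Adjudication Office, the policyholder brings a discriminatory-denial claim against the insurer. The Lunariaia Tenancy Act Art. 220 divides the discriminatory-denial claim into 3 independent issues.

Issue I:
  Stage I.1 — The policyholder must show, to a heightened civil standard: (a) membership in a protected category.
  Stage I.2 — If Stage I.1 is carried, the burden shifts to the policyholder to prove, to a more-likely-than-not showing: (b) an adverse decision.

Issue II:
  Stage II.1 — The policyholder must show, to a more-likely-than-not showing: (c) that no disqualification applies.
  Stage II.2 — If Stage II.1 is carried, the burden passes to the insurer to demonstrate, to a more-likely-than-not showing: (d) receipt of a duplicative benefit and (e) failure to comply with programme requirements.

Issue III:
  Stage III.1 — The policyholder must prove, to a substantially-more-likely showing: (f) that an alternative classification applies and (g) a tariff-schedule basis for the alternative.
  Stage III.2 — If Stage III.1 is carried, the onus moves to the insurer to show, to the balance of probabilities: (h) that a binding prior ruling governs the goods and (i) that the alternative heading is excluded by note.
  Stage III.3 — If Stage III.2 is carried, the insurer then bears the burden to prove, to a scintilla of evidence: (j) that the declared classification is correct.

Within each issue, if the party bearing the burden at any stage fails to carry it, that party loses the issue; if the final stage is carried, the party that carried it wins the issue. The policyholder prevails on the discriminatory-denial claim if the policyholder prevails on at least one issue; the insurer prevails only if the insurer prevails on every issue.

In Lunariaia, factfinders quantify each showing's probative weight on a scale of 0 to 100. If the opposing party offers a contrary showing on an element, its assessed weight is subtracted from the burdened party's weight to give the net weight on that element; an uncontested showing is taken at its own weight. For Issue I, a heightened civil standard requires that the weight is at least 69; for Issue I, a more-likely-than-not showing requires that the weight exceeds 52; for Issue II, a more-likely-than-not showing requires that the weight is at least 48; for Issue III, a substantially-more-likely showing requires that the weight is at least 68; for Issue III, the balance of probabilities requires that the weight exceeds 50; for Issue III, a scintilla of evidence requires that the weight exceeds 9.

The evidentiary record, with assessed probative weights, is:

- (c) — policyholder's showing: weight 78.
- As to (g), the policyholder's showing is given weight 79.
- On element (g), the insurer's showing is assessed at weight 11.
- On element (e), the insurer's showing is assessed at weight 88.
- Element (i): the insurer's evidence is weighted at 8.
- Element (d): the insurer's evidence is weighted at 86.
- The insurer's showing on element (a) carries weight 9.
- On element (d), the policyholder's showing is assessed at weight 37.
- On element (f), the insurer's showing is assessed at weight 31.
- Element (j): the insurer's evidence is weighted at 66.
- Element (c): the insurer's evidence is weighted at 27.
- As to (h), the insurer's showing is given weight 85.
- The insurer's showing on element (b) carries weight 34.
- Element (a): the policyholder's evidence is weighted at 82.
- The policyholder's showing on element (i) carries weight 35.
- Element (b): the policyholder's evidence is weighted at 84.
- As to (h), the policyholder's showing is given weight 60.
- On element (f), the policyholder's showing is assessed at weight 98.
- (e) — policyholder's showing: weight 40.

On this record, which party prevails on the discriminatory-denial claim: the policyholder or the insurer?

insurer

— Issue I —
At Stage I.1 the policyholder must meet a heightened civil standard (weight is at least 69): on (a) the weight is 82 less the opposing 9 gives net 73, ≥ 69, so (a) meets the standard.
  All elements met. The policyholder retains the burden for Stage I.2.
At Stage I.2 the policyholder must meet a more-likely-than-not showing (weight exceeds 52): on (b) the weight is 84 less the opposing 34 gives net 50, which does not exceed 52, so (b) does not meet the standard.
  Not every element is met, so the policyholder fails to carry Stage I.2.
The analysis ends at Stage I.2; the insurer prevails on this issue.
— Issue II —
At Stage II.1 the policyholder must meet a more-likely-than-not showing (weight is at least 48): on (c) the weight is 78 less the opposing 27 gives net 51, which does reach 48, so (c) meets the standard.
  Stage II.1 carried; the burden shifts to the insurer.
At Stage II.2 the insurer must meet a more-likely-than-not showing (weight is at least 48): on (d) the weight is 86 less the opposing 37 gives net 49, which does reach 48, so (d) meets the standard; on (e) the weight is 88 less the opposing 40 gives net 48, ≥ 48, so (e) meets the standard.
  All elements met at the final stage.
Every stage carried; the insurer prevails on this issue.
— Issue III —
At Stage III.1 the policyholder must meet a substantially-more-likely showing (weight is at least 68): on (f) the weight is 98 less the opposing 31 gives net 67, < 68, so (f) does not meet the standard; on (g) the weight is 79 less the opposing 11 gives net 68, which does reach 68, so (g) meets the standard.
  The policyholder does not carry Stage III.1.
So the insurer prevails on this issue.
Per-issue: Issue I → insurer; Issue II → insurer; Issue III → insurer. The policyholder must prevail on at least one issue; overall, the insurer prevails.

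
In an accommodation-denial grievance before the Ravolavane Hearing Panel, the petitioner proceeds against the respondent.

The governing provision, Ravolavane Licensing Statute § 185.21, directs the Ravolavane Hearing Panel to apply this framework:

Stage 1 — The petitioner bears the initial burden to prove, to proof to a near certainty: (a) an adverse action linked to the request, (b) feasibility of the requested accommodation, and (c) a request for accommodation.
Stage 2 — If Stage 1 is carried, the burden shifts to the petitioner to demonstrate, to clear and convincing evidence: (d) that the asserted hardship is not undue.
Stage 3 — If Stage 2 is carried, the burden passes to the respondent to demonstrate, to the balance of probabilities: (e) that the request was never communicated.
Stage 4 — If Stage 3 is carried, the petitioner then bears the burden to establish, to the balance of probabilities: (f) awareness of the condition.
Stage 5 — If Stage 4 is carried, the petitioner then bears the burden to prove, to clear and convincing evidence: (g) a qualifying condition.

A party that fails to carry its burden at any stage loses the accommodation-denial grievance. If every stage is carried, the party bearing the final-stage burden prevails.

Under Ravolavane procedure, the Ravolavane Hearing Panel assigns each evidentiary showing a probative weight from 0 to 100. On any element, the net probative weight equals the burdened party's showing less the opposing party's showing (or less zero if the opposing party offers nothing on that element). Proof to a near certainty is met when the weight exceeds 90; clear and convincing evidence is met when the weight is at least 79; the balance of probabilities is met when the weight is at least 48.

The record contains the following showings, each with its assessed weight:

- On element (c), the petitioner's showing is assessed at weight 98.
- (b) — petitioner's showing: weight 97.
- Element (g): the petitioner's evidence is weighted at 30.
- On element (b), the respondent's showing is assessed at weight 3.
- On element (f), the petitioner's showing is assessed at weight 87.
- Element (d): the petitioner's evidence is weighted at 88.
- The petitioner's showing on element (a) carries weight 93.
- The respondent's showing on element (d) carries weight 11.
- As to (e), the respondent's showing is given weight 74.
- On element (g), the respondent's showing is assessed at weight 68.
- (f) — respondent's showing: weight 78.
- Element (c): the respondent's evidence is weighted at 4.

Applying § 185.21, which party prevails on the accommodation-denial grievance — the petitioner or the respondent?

At Stage 1 the petitioner must meet proof to a near certainty (weight exceeds 90): on (a) the weight is 93, > 90, so (a) meets the standard; on (b) the weight is 97 less the opposing 3 gives net 94, > 90, so (b) meets the standard; on (c) the weight is 98 less the opposing 4 gives net 94, > 90, so (c) meets the standard.
  All elements met. The petitioner retains the burden for Stage 2.
At Stage 2 the petitioner must meet clear and convincing evidence (weight is at least 79): on (d) the weight is 88 less the opposing 11 gives net 77, which does not reach 79, so (d) does not meet the standard.
  The petitioner does not carry Stage 2.
The respondent prevails.

respondent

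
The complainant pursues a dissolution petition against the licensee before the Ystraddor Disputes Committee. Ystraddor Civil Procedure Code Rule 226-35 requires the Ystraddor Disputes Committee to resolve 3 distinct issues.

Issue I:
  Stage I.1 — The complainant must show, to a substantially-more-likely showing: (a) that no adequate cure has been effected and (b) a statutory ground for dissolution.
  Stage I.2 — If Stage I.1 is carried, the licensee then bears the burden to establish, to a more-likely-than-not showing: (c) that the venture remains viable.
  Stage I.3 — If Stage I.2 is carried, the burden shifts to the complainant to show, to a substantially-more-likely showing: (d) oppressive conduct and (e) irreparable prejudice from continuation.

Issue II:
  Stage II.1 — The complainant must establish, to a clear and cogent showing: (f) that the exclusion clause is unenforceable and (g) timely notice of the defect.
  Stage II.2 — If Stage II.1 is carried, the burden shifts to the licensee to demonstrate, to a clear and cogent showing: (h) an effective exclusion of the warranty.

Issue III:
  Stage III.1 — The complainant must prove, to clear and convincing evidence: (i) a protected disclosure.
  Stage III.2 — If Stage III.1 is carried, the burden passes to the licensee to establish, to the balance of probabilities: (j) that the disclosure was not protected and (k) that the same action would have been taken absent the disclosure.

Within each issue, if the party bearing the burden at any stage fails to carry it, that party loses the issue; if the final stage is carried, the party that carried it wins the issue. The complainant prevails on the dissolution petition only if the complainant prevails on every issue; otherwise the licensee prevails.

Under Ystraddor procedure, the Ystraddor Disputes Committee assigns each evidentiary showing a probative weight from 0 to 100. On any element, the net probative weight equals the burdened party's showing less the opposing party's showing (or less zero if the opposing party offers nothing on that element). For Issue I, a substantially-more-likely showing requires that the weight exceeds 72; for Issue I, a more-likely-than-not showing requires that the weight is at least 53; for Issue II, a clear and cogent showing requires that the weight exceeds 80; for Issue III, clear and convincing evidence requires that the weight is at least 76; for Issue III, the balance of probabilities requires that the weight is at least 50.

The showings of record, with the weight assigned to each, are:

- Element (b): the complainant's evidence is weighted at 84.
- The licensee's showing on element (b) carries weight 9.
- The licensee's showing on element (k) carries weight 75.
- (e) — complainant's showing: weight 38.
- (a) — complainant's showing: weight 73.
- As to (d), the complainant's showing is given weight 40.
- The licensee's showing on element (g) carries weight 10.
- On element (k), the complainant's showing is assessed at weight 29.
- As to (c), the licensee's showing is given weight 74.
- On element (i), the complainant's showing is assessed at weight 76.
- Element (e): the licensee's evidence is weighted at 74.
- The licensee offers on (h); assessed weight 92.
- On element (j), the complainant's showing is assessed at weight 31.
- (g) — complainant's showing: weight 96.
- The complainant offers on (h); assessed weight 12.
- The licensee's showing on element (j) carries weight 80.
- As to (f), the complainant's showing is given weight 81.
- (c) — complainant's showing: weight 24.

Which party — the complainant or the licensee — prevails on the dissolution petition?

— Issue I —
Stage I.1 (complainant, a substantially-more-likely showing, weight exceeds 72): (a) 73 > 72 — meets; (b) net 84−9=75 > 72 — meets.
  Stage I.1 is satisfied; the onus moves to the licensee.
Stage I.2 (licensee, a more-likely-than-not showing, weight is at least 53): (c) net 74−24=50 < 53 — fails.
  Stage I.2 not carried; the licensee fails its burden.
The analysis ends at Stage I.2; the complainant prevails on this issue.
— Issue II —
Stage II.1 — burden on complainant; standard: a clear and cogent showing (weight exceeds 80).
    (f): 81 > 80 [met]
    (g): 96 − 10 = 86 > 80 [met]
  The complainant carries Stage II.1; the licensee now bears the burden.
Stage II.2 — burden on licensee; standard: a clear and cogent showing (weight exceeds 80).
    (h): 92 − 12 = 80 ≤ 80 [not met]
  Stage II.2 not carried; the licensee fails its burden.
So the complainant prevails on this issue.
— Issue III —
Stage III.1 (complainant, clear and convincing evidence, weight is at least 76): (i) 76 ≥ 76 — meets.
  Stage III.1 is satisfied; the onus moves to the licensee.
Stage III.2 (licensee, the balance of probabilities, weight is at least 50): (j) net 80−31=49 < 50 — fails; (k) net 75−29=46 < 50 — fails.
  Not every element is met, so the licensee fails to carry Stage III.2.
So the complainant prevails on this issue.
Per-issue: Issue I → complainant; Issue II → complainant; Issue III → complainant. The complainant must prevail on every issue; overall, the complainant prevails.

complainant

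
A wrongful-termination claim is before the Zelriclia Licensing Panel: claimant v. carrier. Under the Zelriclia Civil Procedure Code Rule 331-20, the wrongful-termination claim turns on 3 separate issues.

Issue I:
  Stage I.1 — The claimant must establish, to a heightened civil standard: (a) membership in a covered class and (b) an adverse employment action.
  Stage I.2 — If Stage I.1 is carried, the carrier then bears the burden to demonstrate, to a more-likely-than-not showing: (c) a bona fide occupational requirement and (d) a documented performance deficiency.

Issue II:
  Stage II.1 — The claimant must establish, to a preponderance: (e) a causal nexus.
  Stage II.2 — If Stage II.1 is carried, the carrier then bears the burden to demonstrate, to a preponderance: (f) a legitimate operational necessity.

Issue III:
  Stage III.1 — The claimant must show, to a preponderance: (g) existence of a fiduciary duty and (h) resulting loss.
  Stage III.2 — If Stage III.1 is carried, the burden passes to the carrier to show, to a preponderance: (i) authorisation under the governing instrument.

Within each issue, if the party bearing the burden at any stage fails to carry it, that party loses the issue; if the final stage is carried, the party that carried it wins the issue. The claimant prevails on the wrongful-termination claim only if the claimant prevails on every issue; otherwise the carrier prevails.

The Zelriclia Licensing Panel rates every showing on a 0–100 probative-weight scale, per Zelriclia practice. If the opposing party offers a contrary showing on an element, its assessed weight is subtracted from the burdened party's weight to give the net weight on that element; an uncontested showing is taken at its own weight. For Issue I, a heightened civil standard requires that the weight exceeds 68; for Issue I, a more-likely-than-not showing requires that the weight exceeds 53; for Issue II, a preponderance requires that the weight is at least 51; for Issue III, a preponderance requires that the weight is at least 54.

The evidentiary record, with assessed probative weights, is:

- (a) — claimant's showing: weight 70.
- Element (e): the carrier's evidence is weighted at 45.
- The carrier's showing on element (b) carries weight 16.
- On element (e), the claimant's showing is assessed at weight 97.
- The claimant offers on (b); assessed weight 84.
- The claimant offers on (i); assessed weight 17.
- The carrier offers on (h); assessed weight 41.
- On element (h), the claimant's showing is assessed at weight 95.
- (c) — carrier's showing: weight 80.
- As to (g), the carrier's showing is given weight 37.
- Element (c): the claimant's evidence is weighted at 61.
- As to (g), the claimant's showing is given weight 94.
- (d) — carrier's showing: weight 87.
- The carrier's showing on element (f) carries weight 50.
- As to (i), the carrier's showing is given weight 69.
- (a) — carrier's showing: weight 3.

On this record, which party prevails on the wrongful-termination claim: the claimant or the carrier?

carrier

— Issue I —
At Stage I.1 the claimant must meet a heightened civil standard (weight exceeds 68): on (a) the weight is 70 less the opposing 3 gives net 67, ≤ 68, so (a) does not meet the standard; on (b) the weight is 84 less the opposing 16 gives net 68, ≤ 68, so (b) does not meet the standard.
  The claimant does not carry Stage I.1.
The analysis ends at Stage I.1; the carrier prevails on this issue.
— Issue II —
At Stage II.1 the claimant must meet a preponderance (weight is at least 51): on (e) the weight is 97 less the opposing 45 gives net 52, which does reach 51, so (e) meets the standard.
  The claimant carries Stage II.1; the carrier now bears the burden.
At Stage II.2 the carrier must meet a preponderance (weight is at least 51): on (f) the weight is 50, which does not reach 51, so (f) does not meet the standard.
  Not every element is met, so the carrier fails to carry Stage II.2.
The claimant prevails on this issue.
— Issue III —
At Stage III.1 the claimant must meet a preponderance (weight is at least 54): on (g) the weight is 94 less the opposing 37 gives net 57, ≥ 54, so (g) meets the standard; on (h) the weight is 95 less the opposing 41 gives net 54, ≥ 54, so (h) meets the standard.
  Stage III.1 carried; the burden shifts to the carrier.
At Stage III.2 the carrier must meet a preponderance (weight is at least 54): on (i) the weight is 69 less the opposing 17 gives net 52, which does not reach 54, so (i) does not meet the standard.
  The carrier does not carry Stage III.2.
The analysis ends at Stage III.2; the claimant prevails on this issue.
Per-issue: Issue I → carrier; Issue II → claimant; Issue III → claimant. The claimant must prevail on every issue; overall, the carrier prevails.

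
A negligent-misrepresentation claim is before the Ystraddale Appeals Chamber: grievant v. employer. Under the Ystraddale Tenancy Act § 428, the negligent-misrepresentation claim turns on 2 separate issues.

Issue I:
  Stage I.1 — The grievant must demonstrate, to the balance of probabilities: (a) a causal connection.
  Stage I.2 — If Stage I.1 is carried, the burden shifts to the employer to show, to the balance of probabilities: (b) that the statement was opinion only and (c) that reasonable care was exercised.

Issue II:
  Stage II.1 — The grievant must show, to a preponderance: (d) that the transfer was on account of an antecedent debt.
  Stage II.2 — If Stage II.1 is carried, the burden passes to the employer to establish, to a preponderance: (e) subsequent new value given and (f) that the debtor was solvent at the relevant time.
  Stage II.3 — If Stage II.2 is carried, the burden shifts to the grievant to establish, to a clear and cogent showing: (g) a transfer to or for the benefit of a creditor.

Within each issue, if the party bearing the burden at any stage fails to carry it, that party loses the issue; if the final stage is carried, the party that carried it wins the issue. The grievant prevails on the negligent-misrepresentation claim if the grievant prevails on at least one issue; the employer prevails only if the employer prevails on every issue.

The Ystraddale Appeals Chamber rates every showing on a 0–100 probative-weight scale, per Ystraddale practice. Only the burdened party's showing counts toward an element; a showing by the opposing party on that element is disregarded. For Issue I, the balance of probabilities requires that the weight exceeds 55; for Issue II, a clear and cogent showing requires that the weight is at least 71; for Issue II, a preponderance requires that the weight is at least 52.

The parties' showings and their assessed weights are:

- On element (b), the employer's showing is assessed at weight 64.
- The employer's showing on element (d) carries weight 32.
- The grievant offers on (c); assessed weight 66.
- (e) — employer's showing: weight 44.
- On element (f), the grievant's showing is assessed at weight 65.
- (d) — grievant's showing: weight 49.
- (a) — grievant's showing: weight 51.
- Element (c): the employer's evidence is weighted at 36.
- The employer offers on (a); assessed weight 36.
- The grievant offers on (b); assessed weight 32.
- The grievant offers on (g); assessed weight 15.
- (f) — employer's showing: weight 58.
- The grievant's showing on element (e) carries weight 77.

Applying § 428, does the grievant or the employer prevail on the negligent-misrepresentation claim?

— Issue I —
Stage I.1 (grievant, the balance of probabilities, weight exceeds 55): (a) 51 (employer's 36 disregarded) ≤ 55 — fails.
  The grievant does not carry Stage I.1.
The employer prevails on this issue.
— Issue II —
Stage II.1 (grievant, a preponderance, weight is at least 52): (d) 49 (employer's 32 disregarded) < 52 — fails.
  Not every element is met, so the grievant fails to carry Stage II.1.
The analysis ends at Stage II.1; the employer prevails on this issue.
Per-issue: Issue I → employer; Issue II → employer. The grievant must prevail on at least one issue; overall, the employer prevails.

employer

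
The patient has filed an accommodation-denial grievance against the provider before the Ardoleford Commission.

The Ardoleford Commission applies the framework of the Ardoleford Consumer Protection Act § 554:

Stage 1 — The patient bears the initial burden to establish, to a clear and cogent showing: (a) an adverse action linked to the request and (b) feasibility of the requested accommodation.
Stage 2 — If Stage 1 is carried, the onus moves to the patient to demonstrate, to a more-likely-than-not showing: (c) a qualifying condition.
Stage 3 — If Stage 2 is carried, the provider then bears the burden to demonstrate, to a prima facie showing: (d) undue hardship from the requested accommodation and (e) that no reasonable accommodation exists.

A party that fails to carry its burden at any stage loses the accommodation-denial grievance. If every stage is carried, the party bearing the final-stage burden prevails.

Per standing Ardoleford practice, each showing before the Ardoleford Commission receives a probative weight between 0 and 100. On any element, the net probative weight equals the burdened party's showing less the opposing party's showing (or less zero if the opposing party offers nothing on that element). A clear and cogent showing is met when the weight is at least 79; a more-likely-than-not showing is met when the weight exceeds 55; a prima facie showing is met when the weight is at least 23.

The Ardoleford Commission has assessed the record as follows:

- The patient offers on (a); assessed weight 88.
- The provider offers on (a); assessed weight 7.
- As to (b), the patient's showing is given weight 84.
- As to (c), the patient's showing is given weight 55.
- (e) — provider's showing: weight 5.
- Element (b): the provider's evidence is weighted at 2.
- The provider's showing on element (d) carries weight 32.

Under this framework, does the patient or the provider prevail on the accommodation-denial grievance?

At Stage 1 the patient must meet a clear and cogent showing (weight is at least 79): on (a) the weight is 88 less the opposing 7 gives net 81, ≥ 79, so (a) meets the standard; on (b) the weight is 84 less the opposing 2 gives net 82, ≥ 79, so (b) meets the standard.
  Stage 1 is satisfied; the patient continues to bear the burden.
At Stage 2 the patient must meet a more-likely-than-not showing (weight exceeds 55): on (c) the weight is 55, which does not exceed 55, so (c) does not meet the standard.
  Not every element is met, so the patient fails to carry Stage 2.
The analysis ends at Stage 2; the provider prevails.

provider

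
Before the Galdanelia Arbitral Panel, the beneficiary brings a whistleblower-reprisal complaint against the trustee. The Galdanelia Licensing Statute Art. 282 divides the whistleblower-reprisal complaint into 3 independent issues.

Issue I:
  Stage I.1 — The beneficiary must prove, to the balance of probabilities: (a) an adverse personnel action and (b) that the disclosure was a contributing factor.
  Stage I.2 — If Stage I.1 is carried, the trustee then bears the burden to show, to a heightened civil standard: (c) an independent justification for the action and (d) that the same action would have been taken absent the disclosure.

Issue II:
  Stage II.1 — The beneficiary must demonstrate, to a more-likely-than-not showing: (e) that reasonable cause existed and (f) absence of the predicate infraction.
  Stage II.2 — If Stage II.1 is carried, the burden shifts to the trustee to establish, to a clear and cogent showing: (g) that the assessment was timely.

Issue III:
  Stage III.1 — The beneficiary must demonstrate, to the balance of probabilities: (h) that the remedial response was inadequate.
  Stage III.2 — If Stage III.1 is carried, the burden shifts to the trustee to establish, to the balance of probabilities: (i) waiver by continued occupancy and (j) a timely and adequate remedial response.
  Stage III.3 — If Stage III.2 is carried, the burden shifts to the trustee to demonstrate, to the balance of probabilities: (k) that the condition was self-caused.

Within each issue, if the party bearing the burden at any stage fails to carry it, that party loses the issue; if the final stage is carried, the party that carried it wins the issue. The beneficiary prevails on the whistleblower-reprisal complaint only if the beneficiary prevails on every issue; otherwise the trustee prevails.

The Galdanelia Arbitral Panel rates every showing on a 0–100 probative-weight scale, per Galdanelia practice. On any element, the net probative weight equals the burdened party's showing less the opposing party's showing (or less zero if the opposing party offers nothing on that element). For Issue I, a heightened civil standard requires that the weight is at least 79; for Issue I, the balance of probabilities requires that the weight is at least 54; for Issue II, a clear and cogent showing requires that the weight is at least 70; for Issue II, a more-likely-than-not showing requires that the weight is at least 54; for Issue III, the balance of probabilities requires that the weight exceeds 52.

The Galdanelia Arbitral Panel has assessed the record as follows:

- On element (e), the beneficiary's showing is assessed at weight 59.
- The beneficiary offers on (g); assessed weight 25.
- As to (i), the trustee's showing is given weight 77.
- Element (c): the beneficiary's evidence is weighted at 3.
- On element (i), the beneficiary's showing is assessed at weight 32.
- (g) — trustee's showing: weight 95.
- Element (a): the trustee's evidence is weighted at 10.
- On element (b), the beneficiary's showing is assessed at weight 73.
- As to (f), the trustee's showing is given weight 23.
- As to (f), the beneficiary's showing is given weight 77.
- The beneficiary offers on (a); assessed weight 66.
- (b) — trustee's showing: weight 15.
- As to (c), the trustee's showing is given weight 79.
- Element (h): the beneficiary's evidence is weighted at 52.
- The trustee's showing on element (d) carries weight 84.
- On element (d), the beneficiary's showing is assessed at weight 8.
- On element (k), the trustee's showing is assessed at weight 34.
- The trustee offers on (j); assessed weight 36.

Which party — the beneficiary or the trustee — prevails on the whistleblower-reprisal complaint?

trustee

— Issue I —
Stage I.1 (beneficiary, the balance of probabilities, weight is at least 54): (a) net 66−10=56 ≥ 54 — meets; (b) net 73−15=58 ≥ 54 — meets.
  All elements met. The burden passes to the trustee.
Stage I.2 (trustee, a heightened civil standard, weight is at least 79): (c) net 79−3=76 < 79 — fails; (d) net 84−8=76 < 79 — fails.
  Not every element is met, so the trustee fails to carry Stage I.2.
The beneficiary prevails on this issue.
— Issue II —
Stage II.1 — burden on beneficiary; standard: a more-likely-than-not showing (weight is at least 54).
    (e): 59 ≥ 54 [met]
    (f): 77 − 23 = 54 ≥ 54 [met]
  Stage II.1 is satisfied; the onus moves to the trustee.
Stage II.2 — burden on trustee; standard: a clear and cogent showing (weight is at least 70).
    (g): 95 − 25 = 70 ≥ 70 [met]
  All elements met at the final stage.
With every stage satisfied, the trustee prevails on this issue.
— Issue III —
Stage III.1 (beneficiary, the balance of probabilities, weight exceeds 52): (h) 52 ≤ 52 — fails.
  Stage III.1 not carried; the beneficiary fails its burden.
The analysis ends at Stage III.1; the trustee prevails on this issue.
Per-issue: Issue I → beneficiary; Issue II → trustee; Issue III → trustee. The beneficiary must prevail on every issue; overall, the trustee prevails.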